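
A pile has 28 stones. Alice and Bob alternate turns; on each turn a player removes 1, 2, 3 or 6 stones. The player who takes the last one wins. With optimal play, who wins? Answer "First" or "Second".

Second

Compute winning (W) and losing (L) positions by backward induction:
i:   0  1  2  3  4  5  6  7  8  9 10 11 12 13 14 15 16 17 18 19 20 21 22 23 24 25 26 27 28
     L  W  W  W  L  W  W  W  L  W  W  W  L  W  W  W  L  W  W  W  L  W  W  W  L  W  W  W  L
Position 28 is L, so the second player wins.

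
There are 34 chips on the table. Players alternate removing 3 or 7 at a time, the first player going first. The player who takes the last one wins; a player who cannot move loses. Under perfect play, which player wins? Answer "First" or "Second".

First

W/L table (W = player to move can force a win):
i:   0  1  2  3  4  5  6  7  8  9 10 11 12 13 14 15 16 17 18 19 20 21 22 23 24 25 26 27 28 29 30 31 32 33 34
     L  L  L  W  W  W  L  W  W  W  L  L  L  W  W  W  L  W  W  W  L  L  L  W  W  W  L  W  W  W  L  L  L  W  W
Position 34 is W, so the first player wins.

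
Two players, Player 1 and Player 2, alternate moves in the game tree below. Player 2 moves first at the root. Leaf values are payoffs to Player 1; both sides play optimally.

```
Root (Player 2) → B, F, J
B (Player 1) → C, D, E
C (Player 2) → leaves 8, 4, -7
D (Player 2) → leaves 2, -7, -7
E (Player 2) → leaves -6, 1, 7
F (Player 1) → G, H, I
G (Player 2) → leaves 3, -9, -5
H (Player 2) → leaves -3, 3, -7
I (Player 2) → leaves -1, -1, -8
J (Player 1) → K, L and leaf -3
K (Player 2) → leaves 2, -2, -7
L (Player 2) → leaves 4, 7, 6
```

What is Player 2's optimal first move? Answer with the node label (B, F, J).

C (Player 2): min(8, 4, -7) = -7
D (Player 2): min(2, -7, -7) = -7
E (Player 2): min(-6, 1, 7) = -6
B (Player 1): max(-7, -7, -6) = -6
G (Player 2): min(3, -9, -5) = -9
H (Player 2): min(-3, 3, -7) = -7
I (Player 2): min(-1, -1, -8) = -8
F (Player 1): max(-9, -7, -8) = -7
K (Player 2): min(2, -2, -7) = -7
L (Player 2): min(4, 7, 6) = 4
J (Player 1): max(-7, 4, -3) = 4
Root (Player 2): min(-6, -7, 4) = -7
Player 2 picks the child with the lowest value: F (value -7).

F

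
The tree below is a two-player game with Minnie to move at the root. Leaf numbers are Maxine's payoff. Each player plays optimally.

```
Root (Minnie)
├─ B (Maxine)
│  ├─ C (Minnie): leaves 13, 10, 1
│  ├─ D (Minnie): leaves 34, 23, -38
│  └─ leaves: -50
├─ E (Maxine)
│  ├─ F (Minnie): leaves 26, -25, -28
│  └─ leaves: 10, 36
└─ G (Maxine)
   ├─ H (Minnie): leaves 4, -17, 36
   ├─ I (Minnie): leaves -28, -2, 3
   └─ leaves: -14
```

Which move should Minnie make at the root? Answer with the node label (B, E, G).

G

C (Minnie): min(13, 10, 1) = 1
D (Minnie): min(34, 23, -38) = -38
B (Maxine): max(1, -38, -50) = 1
F (Minnie): min(26, -25, -28) = -28
E (Maxine): max(-28, 10, 36) = 36
H (Minnie): min(4, -17, 36) = -17
I (Minnie): min(-28, -2, 3) = -28
G (Maxine): max(-17, -28, -14) = -14
Root (Minnie): min(1, 36, -14) = -14
Minnie picks the child with the lowest value: G (value -14).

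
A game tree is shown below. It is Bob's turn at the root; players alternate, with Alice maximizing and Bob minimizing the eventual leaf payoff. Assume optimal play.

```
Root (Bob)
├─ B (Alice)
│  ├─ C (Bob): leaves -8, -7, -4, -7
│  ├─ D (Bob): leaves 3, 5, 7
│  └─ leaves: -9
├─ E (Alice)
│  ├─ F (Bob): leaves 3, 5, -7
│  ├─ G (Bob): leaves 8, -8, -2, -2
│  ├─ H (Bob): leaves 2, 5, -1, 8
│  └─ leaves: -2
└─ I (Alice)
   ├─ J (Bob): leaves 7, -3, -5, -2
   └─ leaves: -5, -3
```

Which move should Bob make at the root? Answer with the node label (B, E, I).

I

C (Bob): min(-8, -7, -4, -7) = -8
D (Bob): min(3, 5, 7) = 3
B (Alice): max(-8, 3, -9) = 3
F (Bob): min(3, 5, -7) = -7
G (Bob): min(8, -8, -2, -2) = -8
H (Bob): min(2, 5, -1, 8) = -1
E (Alice): max(-7, -8, -1, -2) = -1
J (Bob): min(7, -3, -5, -2) = -5
I (Alice): max(-5, -5, -3) = -3
Root (Bob): min(3, -1, -3) = -3
Bob picks the child with the lowest value: I (value -3).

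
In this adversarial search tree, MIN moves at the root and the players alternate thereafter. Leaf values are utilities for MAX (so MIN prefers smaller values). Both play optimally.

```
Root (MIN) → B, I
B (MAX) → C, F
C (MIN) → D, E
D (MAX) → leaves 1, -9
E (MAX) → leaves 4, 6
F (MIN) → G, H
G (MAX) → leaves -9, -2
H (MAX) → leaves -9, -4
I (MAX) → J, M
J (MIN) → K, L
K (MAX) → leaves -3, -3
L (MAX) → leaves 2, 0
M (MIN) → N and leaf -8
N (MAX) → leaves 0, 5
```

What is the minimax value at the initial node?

D (MAX): max(1, -9) = 1
E (MAX): max(4, 6) = 6
C (MIN): min(1, 6) = 1
G (MAX): max(-9, -2) = -2
H (MAX): max(-9, -4) = -4
F (MIN): min(-2, -4) = -4
B (MAX): max(1, -4) = 1
K (MAX): max(-3, -3) = -3
L (MAX): max(2, 0) = 2
J (MIN): min(-3, 2) = -3
N (MAX): max(0, 5) = 5
M (MIN): min(5, -8) = -8
I (MAX): max(-3, -8) = -3
Root (MIN): min(1, -3) = -3

-3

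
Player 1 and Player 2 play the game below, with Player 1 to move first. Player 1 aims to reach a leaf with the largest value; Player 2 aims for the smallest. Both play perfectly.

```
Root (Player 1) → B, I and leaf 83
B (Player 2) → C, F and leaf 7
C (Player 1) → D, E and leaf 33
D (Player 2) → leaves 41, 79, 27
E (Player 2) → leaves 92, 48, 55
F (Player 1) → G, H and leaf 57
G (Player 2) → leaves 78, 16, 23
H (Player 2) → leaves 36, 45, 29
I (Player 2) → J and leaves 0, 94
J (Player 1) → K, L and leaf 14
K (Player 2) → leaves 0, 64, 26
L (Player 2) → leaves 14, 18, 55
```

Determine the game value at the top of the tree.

D (Player 2): min(41, 79, 27) = 27
E (Player 2): min(92, 48, 55) = 48
C (Player 1): max(27, 48, 33) = 48
G (Player 2): min(78, 16, 23) = 16
H (Player 2): min(36, 45, 29) = 29
F (Player 1): max(16, 29, 57) = 57
B (Player 2): min(48, 57, 7) = 7
K (Player 2): min(0, 64, 26) = 0
L (Player 2): min(14, 18, 55) = 14
J (Player 1): max(0, 14, 14) = 14
I (Player 2): min(14, 0, 94) = 0
Root (Player 1): max(7, 0, 83) = 83

83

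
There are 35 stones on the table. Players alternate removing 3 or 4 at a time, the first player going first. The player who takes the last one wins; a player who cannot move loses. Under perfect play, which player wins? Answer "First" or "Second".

Second

W/L table (W = player to move can force a win):
i:   0  1  2  3  4  5  6  7  8  9 10 11 12 13 14 15 16 17 18 19 20 21 22 23 24 25 26 27 28 29 30 31 32 33 34 35
     L  L  L  W  W  W  W  L  L  L  W  W  W  W  L  L  L  W  W  W  W  L  L  L  W  W  W  W  L  L  L  W  W  W  W  L
Position 35 is L, so the second player wins.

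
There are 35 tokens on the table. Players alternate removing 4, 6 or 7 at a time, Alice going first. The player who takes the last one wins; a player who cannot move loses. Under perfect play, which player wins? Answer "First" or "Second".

Second

i:   0  1  2  3  4  5  6  7  8  9 10 11 12 13 14 15 16 17 18 19 20 21 22 23 24 25 26 27 28 29 30 31 32 33 34 35
     L  L  L  L  W  W  W  W  W  W  W  L  L  L  L  W  W  W  W  W  W  W  L  L  L  L  W  W  W  W  W  W  W  L  L  L
Position 35 is L, so the second player wins.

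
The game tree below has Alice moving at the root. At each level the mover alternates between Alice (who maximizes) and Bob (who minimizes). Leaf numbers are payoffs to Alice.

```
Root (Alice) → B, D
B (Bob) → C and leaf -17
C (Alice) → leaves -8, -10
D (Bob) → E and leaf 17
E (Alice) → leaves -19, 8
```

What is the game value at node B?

-17

C: max(-8, -10) = -8
B: min(-8, -17) = -17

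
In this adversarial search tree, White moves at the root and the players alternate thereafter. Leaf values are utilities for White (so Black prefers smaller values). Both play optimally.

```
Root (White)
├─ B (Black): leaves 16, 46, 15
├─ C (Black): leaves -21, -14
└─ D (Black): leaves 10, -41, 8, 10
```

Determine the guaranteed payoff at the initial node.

B (Black): min(16, 46, 15) = 15
C (Black): min(-21, -14) = -21
D (Black): min(10, -41, 8, 10) = -41
Root (White): max(15, -21, -41) = 15

15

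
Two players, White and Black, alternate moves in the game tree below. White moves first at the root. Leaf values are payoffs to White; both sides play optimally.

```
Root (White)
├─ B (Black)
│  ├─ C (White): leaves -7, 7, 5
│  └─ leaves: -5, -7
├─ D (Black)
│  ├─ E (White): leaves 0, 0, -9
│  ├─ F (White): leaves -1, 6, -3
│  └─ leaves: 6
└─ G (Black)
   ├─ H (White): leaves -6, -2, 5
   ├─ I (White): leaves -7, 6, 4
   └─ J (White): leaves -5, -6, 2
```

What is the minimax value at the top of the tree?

2

C (White): max(-7, 7, 5) = 7
B (Black): min(7, -5, -7) = -7
E (White): max(0, 0, -9) = 0
F (White): max(-1, 6, -3) = 6
D (Black): min(0, 6, 6) = 0
H (White): max(-6, -2, 5) = 5
I (White): max(-7, 6, 4) = 6
J (White): max(-5, -6, 2) = 2
G (Black): min(5, 6, 2) = 2
Root (White): max(-7, 0, 2) = 2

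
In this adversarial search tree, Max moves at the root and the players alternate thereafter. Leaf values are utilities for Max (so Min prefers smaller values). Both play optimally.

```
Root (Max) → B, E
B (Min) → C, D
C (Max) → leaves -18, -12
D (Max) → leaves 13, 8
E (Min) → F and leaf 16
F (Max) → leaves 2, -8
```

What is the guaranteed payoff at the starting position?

2

C (Max): max(-18, -12) = -12
D (Max): max(13, 8) = 13
B (Min): min(-12, 13) = -12
F (Max): max(2, -8) = 2
E (Min): min(2, 16) = 2
Root (Max): max(-12, 2) = 2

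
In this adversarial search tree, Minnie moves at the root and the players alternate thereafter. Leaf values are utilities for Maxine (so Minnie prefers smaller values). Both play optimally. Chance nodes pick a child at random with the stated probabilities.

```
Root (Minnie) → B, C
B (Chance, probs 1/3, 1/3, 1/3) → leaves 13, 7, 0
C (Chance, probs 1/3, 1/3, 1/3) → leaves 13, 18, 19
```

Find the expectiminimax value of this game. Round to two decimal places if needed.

B (Chance): 1/3·13 + 1/3·7 + 1/3·0 = 6.67
C (Chance): 1/3·13 + 1/3·18 + 1/3·19 = 16.67
Root (Minnie): min(6.67, 16.67) = 6.67

6.67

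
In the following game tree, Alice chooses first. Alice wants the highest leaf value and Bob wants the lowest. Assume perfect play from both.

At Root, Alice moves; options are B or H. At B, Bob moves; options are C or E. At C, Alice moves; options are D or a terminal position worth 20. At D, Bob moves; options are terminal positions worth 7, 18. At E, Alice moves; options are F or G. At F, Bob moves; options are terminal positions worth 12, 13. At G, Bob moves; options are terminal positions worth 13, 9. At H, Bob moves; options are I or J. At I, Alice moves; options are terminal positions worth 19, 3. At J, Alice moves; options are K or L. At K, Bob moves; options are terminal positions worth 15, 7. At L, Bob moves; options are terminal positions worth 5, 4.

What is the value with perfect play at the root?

12

D (Bob): min(7, 18) = 7
C (Alice): max(7, 20) = 20
F (Bob): min(12, 13) = 12
G (Bob): min(13, 9) = 9
E (Alice): max(12, 9) = 12
B (Bob): min(20, 12) = 12
I (Alice): max(19, 3) = 19
K (Bob): min(15, 7) = 7
L (Bob): min(5, 4) = 4
J (Alice): max(7, 4) = 7
H (Bob): min(19, 7) = 7
Root (Alice): max(12, 7) = 12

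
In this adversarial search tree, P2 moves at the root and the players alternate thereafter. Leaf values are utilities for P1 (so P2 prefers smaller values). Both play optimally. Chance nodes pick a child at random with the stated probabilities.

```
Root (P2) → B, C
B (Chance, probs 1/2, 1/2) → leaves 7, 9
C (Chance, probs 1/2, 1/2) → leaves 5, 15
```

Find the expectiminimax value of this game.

B (Chance): 1/2·7 + 1/2·9 = 8
C (Chance): 1/2·5 + 1/2·15 = 10
Root (P2): min(8, 10) = 8

8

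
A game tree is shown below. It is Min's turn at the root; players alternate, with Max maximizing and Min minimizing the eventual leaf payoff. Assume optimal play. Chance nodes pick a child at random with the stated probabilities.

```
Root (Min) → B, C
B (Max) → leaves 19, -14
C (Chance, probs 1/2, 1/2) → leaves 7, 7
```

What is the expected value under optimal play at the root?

B (Max): max(19, -14) = 19
C (Chance): 1/2·7 + 1/2·7 = 7
Root (Min): min(19, 7) = 7

7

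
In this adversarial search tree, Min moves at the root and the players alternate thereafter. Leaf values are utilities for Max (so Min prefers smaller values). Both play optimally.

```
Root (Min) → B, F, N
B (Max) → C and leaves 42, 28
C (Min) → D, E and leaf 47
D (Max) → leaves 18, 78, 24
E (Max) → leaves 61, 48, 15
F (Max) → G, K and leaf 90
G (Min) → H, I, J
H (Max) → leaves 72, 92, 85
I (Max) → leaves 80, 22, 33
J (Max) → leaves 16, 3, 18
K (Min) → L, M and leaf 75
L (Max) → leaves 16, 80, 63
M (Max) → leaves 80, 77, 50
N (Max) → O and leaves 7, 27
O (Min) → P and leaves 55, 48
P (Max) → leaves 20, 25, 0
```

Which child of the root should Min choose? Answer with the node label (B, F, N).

D (Max): max(18, 78, 24) = 78
E (Max): max(61, 48, 15) = 61
C (Min): min(78, 61, 47) = 47
B (Max): max(47, 42, 28) = 47
H (Max): max(72, 92, 85) = 92
I (Max): max(80, 22, 33) = 80
J (Max): max(16, 3, 18) = 18
G (Min): min(92, 80, 18) = 18
L (Max): max(16, 80, 63) = 80
M (Max): max(80, 77, 50) = 80
K (Min): min(80, 80, 75) = 75
F (Max): max(18, 75, 90) = 90
P (Max): max(20, 25, 0) = 25
O (Min): min(25, 55, 48) = 25
N (Max): max(25, 7, 27) = 27
Root (Min): min(47, 90, 27) = 27
Min picks the child with the lowest value: N (value 27).

N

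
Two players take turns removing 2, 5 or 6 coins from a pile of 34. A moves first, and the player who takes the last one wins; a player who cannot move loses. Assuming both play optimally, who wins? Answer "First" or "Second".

Second

i:   0  1  2  3  4  5  6  7  8  9 10 11 12 13 14 15 16 17 18 19 20 21 22 23 24 25 26 27 28 29 30 31 32 33 34
     L  L  W  W  L  W  W  W  L  W  W  L  L  W  W  L  W  W  W  L  W  W  L  L  W  W  L  W  W  W  L  W  W  L  L
Position 34 is L, so the second player wins.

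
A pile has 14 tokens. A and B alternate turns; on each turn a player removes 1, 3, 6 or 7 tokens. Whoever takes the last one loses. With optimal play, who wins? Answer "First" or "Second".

First

Compute winning (W) and losing (L) positions by backward induction:
i:   0  1  2  3  4  5  6  7  8  9 10 11 12 13 14
     W  L  W  L  W  L  W  W  W  W  W  W  W  L  W
Position 14 is W, so the first player wins.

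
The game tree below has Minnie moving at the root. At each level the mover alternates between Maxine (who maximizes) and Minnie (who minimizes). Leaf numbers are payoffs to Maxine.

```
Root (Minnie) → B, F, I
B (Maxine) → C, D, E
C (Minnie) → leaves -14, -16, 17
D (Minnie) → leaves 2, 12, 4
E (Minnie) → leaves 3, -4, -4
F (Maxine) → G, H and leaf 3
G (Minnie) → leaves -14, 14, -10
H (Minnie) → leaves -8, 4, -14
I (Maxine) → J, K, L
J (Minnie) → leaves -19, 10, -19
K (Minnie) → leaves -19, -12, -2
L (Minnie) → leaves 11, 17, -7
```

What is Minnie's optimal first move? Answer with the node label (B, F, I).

I

C (Minnie): min(-14, -16, 17) = -16
D (Minnie): min(2, 12, 4) = 2
E (Minnie): min(3, -4, -4) = -4
B (Maxine): max(-16, 2, -4) = 2
G (Minnie): min(-14, 14, -10) = -14
H (Minnie): min(-8, 4, -14) = -14
F (Maxine): max(-14, -14, 3) = 3
J (Minnie): min(-19, 10, -19) = -19
K (Minnie): min(-19, -12, -2) = -19
L (Minnie): min(11, 17, -7) = -7
I (Maxine): max(-19, -19, -7) = -7
Root (Minnie): min(2, 3, -7) = -7
Minnie picks the child with the lowest value: I (value -7).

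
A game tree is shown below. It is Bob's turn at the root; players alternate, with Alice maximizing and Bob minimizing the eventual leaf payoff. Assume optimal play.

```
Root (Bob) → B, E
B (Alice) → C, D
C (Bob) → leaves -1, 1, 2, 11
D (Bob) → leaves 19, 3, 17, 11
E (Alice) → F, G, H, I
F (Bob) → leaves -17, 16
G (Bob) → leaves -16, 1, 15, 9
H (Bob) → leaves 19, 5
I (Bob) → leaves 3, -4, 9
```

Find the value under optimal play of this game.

3

C (Bob): min(-1, 1, 2, 11) = -1
D (Bob): min(19, 3, 17, 11) = 3
B (Alice): max(-1, 3) = 3
F (Bob): min(-17, 16) = -17
G (Bob): min(-16, 1, 15, 9) = -16
H (Bob): min(19, 5) = 5
I (Bob): min(3, -4, 9) = -4
E (Alice): max(-17, -16, 5, -4) = 5
Root (Bob): min(3, 5) = 3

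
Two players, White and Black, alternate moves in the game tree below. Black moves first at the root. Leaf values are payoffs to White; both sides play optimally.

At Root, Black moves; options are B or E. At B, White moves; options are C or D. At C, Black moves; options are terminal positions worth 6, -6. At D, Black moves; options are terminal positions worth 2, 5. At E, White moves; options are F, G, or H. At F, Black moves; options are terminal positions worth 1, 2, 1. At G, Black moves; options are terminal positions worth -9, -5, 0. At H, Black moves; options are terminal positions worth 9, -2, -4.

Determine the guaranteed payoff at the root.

C (Black): min(6, -6) = -6
D (Black): min(2, 5) = 2
B (White): max(-6, 2) = 2
F (Black): min(1, 2, 1) = 1
G (Black): min(-9, -5, 0) = -9
H (Black): min(9, -2, -4) = -4
E (White): max(1, -9, -4) = 1
Root (Black): min(2, 1) = 1

1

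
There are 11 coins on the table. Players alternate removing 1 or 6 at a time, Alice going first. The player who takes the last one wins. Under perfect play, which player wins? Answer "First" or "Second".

Second

Positions where the player to move wins (W) vs loses (L):
i:   0  1  2  3  4  5  6  7  8  9 10 11
     L  W  L  W  L  W  W  L  W  L  W  L
Position 11 is L, so the second player wins.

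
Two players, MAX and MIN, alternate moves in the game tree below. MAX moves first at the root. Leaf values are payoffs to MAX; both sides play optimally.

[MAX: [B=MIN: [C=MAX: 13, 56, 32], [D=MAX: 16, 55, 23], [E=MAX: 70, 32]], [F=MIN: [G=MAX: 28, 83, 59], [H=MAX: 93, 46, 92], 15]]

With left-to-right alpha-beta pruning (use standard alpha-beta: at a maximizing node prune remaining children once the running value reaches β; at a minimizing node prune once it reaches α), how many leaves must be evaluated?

C [α=-∞,β=+∞]: v=56
D [α=-∞,β=56]: v=55
E [α=-∞,β=55]: v=70 after child 1 ≥ β → β-cutoff, skip 1
B [α=-∞,β=+∞]: v=55
G [α=55,β=+∞]: v=83
H [α=55,β=83]: v=93 after child 1 ≥ β → β-cutoff, skip 2
F [α=55,β=+∞]: v=15
Root [α=-∞,β=+∞]: v=55
Leaves evaluated: 12 of 15.

12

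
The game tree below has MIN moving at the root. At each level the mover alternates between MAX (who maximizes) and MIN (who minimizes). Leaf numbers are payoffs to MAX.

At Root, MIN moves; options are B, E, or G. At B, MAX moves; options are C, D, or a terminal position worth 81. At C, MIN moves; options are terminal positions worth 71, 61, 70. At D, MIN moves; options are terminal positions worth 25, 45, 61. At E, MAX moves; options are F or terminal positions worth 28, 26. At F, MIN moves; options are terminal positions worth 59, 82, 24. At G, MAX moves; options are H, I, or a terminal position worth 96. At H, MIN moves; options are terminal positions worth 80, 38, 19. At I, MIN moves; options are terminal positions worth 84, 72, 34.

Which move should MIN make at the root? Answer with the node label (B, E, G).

E

C (MIN): min(71, 61, 70) = 61
D (MIN): min(25, 45, 61) = 25
B (MAX): max(61, 25, 81) = 81
F (MIN): min(59, 82, 24) = 24
E (MAX): max(24, 28, 26) = 28
H (MIN): min(80, 38, 19) = 19
I (MIN): min(84, 72, 34) = 34
G (MAX): max(19, 34, 96) = 96
Root (MIN): min(81, 28, 96) = 28
MIN picks the child with the lowest value: E (value 28).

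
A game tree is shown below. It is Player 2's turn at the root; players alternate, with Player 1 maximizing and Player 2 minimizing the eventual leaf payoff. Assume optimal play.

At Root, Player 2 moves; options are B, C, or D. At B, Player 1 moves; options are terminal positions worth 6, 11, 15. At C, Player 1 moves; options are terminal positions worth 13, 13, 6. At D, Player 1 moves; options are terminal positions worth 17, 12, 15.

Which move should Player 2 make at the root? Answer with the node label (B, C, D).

C

B (Player 1): max(6, 11, 15) = 15
C (Player 1): max(13, 13, 6) = 13
D (Player 1): max(17, 12, 15) = 17
Root (Player 2): min(15, 13, 17) = 13
Player 2 picks the child with the lowest value: C (value 13).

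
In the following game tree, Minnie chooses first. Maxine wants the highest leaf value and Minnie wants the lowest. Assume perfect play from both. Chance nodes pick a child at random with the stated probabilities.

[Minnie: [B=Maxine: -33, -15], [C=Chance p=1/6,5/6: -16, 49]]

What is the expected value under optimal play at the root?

-15

B (Maxine): max(-33, -15) = -15
C (Chance): 1/6·-16 + 5/6·49 = 38.17
Root (Minnie): min(-15, 38.17) = -15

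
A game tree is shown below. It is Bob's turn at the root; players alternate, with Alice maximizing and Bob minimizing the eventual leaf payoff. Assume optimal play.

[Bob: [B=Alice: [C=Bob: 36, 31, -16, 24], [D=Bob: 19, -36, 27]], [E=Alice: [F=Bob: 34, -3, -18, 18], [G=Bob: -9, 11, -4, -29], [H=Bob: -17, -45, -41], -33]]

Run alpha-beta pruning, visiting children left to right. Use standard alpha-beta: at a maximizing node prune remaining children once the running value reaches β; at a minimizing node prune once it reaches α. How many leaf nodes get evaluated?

17

C [α=-∞,β=+∞]: v=-16
D [α=-16,β=+∞]: v=-36 after child 2 ≤ α → α-cutoff, skip 1
B [α=-∞,β=+∞]: v=-16
F [α=-∞,β=-16]: v=-18
G [α=-18,β=-16]: v=-29
H [α=-18,β=-16]: v=-45 after child 2 ≤ α → α-cutoff, skip 1
E [α=-∞,β=-16]: v=-18
Root [α=-∞,β=+∞]: v=-18
Leaves evaluated: 17 of 19.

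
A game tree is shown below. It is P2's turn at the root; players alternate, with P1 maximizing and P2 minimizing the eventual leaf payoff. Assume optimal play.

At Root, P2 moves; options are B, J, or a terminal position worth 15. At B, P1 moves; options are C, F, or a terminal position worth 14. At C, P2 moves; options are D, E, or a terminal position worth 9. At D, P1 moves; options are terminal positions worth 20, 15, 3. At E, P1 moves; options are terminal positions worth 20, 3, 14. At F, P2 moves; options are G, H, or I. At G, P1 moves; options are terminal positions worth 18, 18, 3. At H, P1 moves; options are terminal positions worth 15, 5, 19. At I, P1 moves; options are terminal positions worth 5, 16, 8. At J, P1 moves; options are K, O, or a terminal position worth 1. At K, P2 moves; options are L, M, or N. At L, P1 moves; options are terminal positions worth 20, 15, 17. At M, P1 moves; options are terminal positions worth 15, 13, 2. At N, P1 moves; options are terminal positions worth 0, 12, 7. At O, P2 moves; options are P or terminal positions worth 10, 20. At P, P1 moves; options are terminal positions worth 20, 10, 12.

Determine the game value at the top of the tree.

D (P1): max(20, 15, 3) = 20
E (P1): max(20, 3, 14) = 20
C (P2): min(20, 20, 9) = 9
G (P1): max(18, 18, 3) = 18
H (P1): max(15, 5, 19) = 19
I (P1): max(5, 16, 8) = 16
F (P2): min(18, 19, 16) = 16
B (P1): max(9, 16, 14) = 16
L (P1): max(20, 15, 17) = 20
M (P1): max(15, 13, 2) = 15
N (P1): max(0, 12, 7) = 12
K (P2): min(20, 15, 12) = 12
P (P1): max(20, 10, 12) = 20
O (P2): min(20, 10, 20) = 10
J (P1): max(12, 10, 1) = 12
Root (P2): min(16, 12, 15) = 12

12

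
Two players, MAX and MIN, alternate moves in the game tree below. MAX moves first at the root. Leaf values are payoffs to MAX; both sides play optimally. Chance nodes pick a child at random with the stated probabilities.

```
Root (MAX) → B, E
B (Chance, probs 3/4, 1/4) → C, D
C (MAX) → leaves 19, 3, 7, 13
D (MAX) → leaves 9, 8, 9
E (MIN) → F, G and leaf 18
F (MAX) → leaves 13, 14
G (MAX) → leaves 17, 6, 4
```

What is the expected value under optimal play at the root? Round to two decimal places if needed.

16.5

C (MAX): max(19, 3, 7, 13) = 19
D (MAX): max(9, 8, 9) = 9
B (Chance): 3/4·19 + 1/4·9 = 16.5
F (MAX): max(13, 14) = 14
G (MAX): max(17, 6, 4) = 17
E (MIN): min(14, 17, 18) = 14
Root (MAX): max(16.5, 14) = 16.5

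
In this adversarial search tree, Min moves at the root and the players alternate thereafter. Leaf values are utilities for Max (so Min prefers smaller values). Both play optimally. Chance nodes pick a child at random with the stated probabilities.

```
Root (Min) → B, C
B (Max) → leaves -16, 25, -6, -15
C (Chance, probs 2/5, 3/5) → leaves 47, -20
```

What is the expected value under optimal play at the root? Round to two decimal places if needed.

B (Max): max(-16, 25, -6, -15) = 25
C (Chance): 2/5·47 + 3/5·-20 = 6.8
Root (Min): min(25, 6.8) = 6.8

6.8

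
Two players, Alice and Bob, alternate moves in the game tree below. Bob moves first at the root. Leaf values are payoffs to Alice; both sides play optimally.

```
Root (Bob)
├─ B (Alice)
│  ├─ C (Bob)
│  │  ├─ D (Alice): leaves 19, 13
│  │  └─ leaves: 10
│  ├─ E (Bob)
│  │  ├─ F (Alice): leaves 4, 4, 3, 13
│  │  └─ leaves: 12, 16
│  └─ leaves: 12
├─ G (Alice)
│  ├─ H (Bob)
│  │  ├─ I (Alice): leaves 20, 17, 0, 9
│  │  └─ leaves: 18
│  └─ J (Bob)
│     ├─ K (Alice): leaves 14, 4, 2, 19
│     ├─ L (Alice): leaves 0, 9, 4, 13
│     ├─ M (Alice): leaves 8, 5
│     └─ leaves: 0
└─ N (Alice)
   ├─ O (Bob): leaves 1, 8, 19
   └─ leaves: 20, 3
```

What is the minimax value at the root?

D (Alice): max(19, 13) = 19
C (Bob): min(19, 10) = 10
F (Alice): max(4, 4, 3, 13) = 13
E (Bob): min(13, 12, 16) = 12
B (Alice): max(10, 12, 12) = 12
I (Alice): max(20, 17, 0, 9) = 20
H (Bob): min(20, 18) = 18
K (Alice): max(14, 4, 2, 19) = 19
L (Alice): max(0, 9, 4, 13) = 13
M (Alice): max(8, 5) = 8
J (Bob): min(19, 13, 8, 0) = 0
G (Alice): max(18, 0) = 18
O (Bob): min(1, 8, 19) = 1
N (Alice): max(1, 20, 3) = 20
Root (Bob): min(12, 18, 20) = 12

12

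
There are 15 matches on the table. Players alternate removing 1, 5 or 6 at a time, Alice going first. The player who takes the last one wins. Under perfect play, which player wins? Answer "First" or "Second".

Second

Mark each pile size as W (mover wins) or L (mover loses):
i:   0  1  2  3  4  5  6  7  8  9 10 11 12 13 14 15
     L  W  L  W  L  W  W  W  W  W  W  L  W  L  W  L
Position 15 is L, so the second player wins.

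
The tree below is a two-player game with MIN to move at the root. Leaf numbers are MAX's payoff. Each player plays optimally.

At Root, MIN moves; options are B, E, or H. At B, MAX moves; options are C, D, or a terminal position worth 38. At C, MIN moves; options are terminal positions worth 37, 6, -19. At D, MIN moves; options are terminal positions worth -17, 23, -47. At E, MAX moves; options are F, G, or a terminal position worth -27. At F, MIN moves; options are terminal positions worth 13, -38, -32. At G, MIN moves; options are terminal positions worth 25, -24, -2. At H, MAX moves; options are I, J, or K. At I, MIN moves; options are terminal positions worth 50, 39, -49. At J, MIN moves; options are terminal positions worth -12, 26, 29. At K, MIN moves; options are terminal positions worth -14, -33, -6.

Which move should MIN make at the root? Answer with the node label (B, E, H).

C (MIN): min(37, 6, -19) = -19
D (MIN): min(-17, 23, -47) = -47
B (MAX): max(-19, -47, 38) = 38
F (MIN): min(13, -38, -32) = -38
G (MIN): min(25, -24, -2) = -24
E (MAX): max(-38, -24, -27) = -24
I (MIN): min(50, 39, -49) = -49
J (MIN): min(-12, 26, 29) = -12
K (MIN): min(-14, -33, -6) = -33
H (MAX): max(-49, -12, -33) = -12
Root (MIN): min(38, -24, -12) = -24
MIN picks the child with the lowest value: E (value -24).

E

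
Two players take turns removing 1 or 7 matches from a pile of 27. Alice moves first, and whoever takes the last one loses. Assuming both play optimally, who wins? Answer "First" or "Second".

i:   0  1  2  3  4  5  6  7  8  9 10 11 12 13 14 15 16 17 18 19 20 21 22 23 24 25 26 27
     W  L  W  L  W  L  W  L  W  L  W  L  W  L  W  L  W  L  W  L  W  L  W  L  W  L  W  L
Position 27 is L, so the second player wins.

Second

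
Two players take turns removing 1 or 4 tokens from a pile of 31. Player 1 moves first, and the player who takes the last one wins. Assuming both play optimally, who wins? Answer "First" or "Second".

Compute winning (W) and losing (L) positions by backward induction:
i:   0  1  2  3  4  5  6  7  8  9 10 11 12 13 14 15 16 17 18 19 20 21 22 23 24 25 26 27 28 29 30 31
     L  W  L  W  W  L  W  L  W  W  L  W  L  W  W  L  W  L  W  W  L  W  L  W  W  L  W  L  W  W  L  W
Position 31 is W, so the first player wins.

First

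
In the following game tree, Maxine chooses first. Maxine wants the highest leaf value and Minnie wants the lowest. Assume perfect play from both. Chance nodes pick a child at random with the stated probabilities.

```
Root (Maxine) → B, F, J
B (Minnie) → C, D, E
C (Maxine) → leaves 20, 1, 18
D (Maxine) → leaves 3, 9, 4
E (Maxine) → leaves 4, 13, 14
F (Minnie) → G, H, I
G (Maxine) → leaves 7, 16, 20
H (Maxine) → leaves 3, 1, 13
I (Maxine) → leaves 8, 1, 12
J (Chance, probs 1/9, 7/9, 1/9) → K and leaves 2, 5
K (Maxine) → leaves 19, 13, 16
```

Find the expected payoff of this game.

C (Maxine): max(20, 1, 18) = 20
D (Maxine): max(3, 9, 4) = 9
E (Maxine): max(4, 13, 14) = 14
B (Minnie): min(20, 9, 14) = 9
G (Maxine): max(7, 16, 20) = 20
H (Maxine): max(3, 1, 13) = 13
I (Maxine): max(8, 1, 12) = 12
F (Minnie): min(20, 13, 12) = 12
K (Maxine): max(19, 13, 16) = 19
J (Chance): 1/9·19 + 7/9·2 + 1/9·5 = 4.22
Root (Maxine): max(9, 12, 4.22) = 12

12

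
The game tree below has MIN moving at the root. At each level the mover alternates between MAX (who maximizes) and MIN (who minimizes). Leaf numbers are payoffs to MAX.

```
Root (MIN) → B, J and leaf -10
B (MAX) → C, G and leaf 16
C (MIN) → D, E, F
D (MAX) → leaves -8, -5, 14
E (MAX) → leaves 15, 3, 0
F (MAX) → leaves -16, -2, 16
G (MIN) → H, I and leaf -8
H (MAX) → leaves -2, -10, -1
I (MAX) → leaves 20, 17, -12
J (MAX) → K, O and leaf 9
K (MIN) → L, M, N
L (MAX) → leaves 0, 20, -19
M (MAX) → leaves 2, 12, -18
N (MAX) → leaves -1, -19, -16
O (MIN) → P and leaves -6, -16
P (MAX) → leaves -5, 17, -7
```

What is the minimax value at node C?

14

D: max(-8, -5, 14) = 14
E: max(15, 3, 0) = 15
F: max(-16, -2, 16) = 16
C: min(14, 15, 16) = 14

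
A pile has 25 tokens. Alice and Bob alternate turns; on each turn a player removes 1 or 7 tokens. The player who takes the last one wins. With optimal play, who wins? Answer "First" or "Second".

Positions where the player to move wins (W) vs loses (L):
i:   0  1  2  3  4  5  6  7  8  9 10 11 12 13 14 15 16 17 18 19 20 21 22 23 24 25
     L  W  L  W  L  W  L  W  L  W  L  W  L  W  L  W  L  W  L  W  L  W  L  W  L  W
Position 25 is W, so the first player wins.

First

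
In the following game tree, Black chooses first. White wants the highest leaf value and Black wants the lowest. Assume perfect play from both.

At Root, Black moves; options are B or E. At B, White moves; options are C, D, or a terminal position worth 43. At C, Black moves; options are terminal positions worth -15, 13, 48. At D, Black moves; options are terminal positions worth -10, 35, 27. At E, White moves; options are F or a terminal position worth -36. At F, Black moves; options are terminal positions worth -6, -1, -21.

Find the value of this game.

-21

C (Black): min(-15, 13, 48) = -15
D (Black): min(-10, 35, 27) = -10
B (White): max(-15, -10, 43) = 43
F (Black): min(-6, -1, -21) = -21
E (White): max(-21, -36) = -21
Root (Black): min(43, -21) = -21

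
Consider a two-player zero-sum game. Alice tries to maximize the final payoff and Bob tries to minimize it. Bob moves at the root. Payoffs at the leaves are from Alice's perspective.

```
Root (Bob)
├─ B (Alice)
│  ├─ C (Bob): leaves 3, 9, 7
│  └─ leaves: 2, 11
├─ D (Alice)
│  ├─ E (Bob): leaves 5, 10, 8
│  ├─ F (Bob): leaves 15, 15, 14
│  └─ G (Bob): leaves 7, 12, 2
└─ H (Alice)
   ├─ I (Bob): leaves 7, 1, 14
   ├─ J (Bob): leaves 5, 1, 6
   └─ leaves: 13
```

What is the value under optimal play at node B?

C: min(3, 9, 7) = 3
B: max(3, 2, 11) = 11

11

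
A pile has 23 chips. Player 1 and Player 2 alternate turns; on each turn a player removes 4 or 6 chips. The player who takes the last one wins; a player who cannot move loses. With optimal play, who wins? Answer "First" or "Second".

Second

Positions where the player to move wins (W) vs loses (L):
i:   0  1  2  3  4  5  6  7  8  9 10 11 12 13 14 15 16 17 18 19 20 21 22 23
     L  L  L  L  W  W  W  W  W  W  L  L  L  L  W  W  W  W  W  W  L  L  L  L
Position 23 is L, so the second player wins.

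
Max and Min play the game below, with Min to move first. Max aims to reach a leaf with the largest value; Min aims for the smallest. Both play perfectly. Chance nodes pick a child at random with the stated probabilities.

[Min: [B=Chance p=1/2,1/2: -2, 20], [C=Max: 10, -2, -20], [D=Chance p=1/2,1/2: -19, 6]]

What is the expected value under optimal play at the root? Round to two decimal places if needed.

-6.5

B (Chance): 1/2·-2 + 1/2·20 = 9
C (Max): max(10, -2, -20) = 10
D (Chance): 1/2·-19 + 1/2·6 = -6.5
Root (Min): min(9, 10, -6.5) = -6.5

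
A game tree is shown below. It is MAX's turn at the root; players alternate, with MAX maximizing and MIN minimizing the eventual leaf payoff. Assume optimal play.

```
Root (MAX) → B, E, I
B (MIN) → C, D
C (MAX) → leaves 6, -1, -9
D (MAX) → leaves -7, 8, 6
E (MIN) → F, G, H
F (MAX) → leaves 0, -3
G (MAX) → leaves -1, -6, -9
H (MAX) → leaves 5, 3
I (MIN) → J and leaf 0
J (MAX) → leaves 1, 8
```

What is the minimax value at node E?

F: max(0, -3) = 0
G: max(-1, -6, -9) = -1
H: max(5, 3) = 5
E: min(0, -1, 5) = -1

-1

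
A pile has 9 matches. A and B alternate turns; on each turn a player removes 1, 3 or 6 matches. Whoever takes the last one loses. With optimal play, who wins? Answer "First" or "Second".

First

Mark each pile size as W (mover wins) or L (mover loses):
i:   0  1  2  3  4  5  6  7  8  9
     W  L  W  L  W  L  W  W  W  W
Position 9 is W, so the first player wins.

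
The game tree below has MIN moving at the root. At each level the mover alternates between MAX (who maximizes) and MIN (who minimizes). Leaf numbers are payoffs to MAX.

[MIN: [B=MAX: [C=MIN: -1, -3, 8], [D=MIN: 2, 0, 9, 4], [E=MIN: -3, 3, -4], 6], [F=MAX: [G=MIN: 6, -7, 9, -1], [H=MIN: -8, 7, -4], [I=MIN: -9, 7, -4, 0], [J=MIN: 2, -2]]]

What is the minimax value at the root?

-2

C (MIN): min(-1, -3, 8) = -3
D (MIN): min(2, 0, 9, 4) = 0
E (MIN): min(-3, 3, -4) = -4
B (MAX): max(-3, 0, -4, 6) = 6
G (MIN): min(6, -7, 9, -1) = -7
H (MIN): min(-8, 7, -4) = -8
I (MIN): min(-9, 7, -4, 0) = -9
J (MIN): min(2, -2) = -2
F (MAX): max(-7, -8, -9, -2) = -2
Root (MIN): min(6, -2) = -2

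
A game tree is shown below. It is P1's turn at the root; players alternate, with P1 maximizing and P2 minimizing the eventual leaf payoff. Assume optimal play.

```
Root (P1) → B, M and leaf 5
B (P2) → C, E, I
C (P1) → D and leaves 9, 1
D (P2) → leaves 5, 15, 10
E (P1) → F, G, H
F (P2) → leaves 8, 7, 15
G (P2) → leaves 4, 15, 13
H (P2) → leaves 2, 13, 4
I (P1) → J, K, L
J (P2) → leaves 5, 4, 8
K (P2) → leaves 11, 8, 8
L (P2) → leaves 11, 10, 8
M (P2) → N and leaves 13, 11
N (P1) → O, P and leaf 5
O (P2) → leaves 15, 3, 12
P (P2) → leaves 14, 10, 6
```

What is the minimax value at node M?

6

O: min(15, 3, 12) = 3
P: min(14, 10, 6) = 6
N: max(3, 6, 5) = 6
M: min(6, 13, 11) = 6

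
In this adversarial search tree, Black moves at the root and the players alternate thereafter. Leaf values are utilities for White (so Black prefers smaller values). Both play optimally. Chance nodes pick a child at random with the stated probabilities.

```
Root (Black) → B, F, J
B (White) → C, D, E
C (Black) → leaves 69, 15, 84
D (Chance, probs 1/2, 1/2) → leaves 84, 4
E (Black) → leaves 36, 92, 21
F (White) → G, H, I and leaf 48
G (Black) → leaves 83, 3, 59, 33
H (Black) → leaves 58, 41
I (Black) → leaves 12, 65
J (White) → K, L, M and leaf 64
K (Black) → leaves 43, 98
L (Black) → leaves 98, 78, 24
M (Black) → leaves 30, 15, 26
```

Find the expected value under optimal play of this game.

C (Black): min(69, 15, 84) = 15
D (Chance): 1/2·84 + 1/2·4 = 44
E (Black): min(36, 92, 21) = 21
B (White): max(15, 44, 21) = 44
G (Black): min(83, 3, 59, 33) = 3
H (Black): min(58, 41) = 41
I (Black): min(12, 65) = 12
F (White): max(3, 41, 12, 48) = 48
K (Black): min(43, 98) = 43
L (Black): min(98, 78, 24) = 24
M (Black): min(30, 15, 26) = 15
J (White): max(43, 24, 15, 64) = 64
Root (Black): min(44, 48, 64) = 44

44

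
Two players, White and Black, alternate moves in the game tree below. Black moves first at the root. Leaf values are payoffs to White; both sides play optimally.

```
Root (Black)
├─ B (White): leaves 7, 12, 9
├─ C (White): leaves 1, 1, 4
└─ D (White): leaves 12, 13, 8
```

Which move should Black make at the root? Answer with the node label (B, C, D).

C

B (White): max(7, 12, 9) = 12
C (White): max(1, 1, 4) = 4
D (White): max(12, 13, 8) = 13
Root (Black): min(12, 4, 13) = 4
Black picks the child with the lowest value: C (value 4).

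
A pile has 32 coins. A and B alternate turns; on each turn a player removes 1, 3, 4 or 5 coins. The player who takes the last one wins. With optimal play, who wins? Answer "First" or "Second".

Second

Positions where the player to move wins (W) vs loses (L):
i:   0  1  2  3  4  5  6  7  8  9 10 11 12 13 14 15 16 17 18 19 20 21 22 23 24 25 26 27 28 29 30 31 32
     L  W  L  W  W  W  W  W  L  W  L  W  W  W  W  W  L  W  L  W  W  W  W  W  L  W  L  W  W  W  W  W  L
Position 32 is L, so the second player wins.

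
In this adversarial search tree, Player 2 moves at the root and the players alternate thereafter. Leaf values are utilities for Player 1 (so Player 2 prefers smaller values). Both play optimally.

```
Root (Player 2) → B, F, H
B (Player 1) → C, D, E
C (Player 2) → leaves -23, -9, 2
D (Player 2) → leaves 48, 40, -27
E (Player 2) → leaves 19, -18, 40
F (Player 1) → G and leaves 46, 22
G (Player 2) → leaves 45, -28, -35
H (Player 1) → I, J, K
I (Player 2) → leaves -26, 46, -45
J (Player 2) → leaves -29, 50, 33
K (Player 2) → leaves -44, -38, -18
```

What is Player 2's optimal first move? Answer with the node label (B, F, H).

C (Player 2): min(-23, -9, 2) = -23
D (Player 2): min(48, 40, -27) = -27
E (Player 2): min(19, -18, 40) = -18
B (Player 1): max(-23, -27, -18) = -18
G (Player 2): min(45, -28, -35) = -35
F (Player 1): max(-35, 46, 22) = 46
I (Player 2): min(-26, 46, -45) = -45
J (Player 2): min(-29, 50, 33) = -29
K (Player 2): min(-44, -38, -18) = -44
H (Player 1): max(-45, -29, -44) = -29
Root (Player 2): min(-18, 46, -29) = -29
Player 2 picks the child with the lowest value: H (value -29).

H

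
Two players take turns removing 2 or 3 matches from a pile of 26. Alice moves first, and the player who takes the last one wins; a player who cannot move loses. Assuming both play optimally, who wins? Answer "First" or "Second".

Second

Mark each pile size as W (mover wins) or L (mover loses):
i:   0  1  2  3  4  5  6  7  8  9 10 11 12 13 14 15 16 17 18 19 20 21 22 23 24 25 26
     L  L  W  W  W  L  L  W  W  W  L  L  W  W  W  L  L  W  W  W  L  L  W  W  W  L  L
Position 26 is L, so the second player wins.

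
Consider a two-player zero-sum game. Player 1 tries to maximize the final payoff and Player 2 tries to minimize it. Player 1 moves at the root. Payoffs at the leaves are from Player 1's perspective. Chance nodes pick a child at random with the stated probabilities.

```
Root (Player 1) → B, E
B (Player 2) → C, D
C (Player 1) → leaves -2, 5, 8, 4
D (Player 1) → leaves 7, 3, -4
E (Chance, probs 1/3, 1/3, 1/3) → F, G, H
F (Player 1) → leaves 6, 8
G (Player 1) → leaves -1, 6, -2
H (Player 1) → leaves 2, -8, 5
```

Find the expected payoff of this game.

7

C (Player 1): max(-2, 5, 8, 4) = 8
D (Player 1): max(7, 3, -4) = 7
B (Player 2): min(8, 7) = 7
F (Player 1): max(6, 8) = 8
G (Player 1): max(-1, 6, -2) = 6
H (Player 1): max(2, -8, 5) = 5
E (Chance): 1/3·8 + 1/3·6 + 1/3·5 = 6.33
Root (Player 1): max(7, 6.33) = 7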